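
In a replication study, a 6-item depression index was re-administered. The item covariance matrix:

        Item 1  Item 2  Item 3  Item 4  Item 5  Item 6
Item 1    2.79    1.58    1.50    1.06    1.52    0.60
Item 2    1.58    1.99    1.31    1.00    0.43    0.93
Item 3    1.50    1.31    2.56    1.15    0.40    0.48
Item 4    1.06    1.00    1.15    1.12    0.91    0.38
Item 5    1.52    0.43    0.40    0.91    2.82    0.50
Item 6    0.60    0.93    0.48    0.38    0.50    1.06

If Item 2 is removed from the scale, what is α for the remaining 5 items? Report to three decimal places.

Remaining items: Item 1, Item 3, Item 4, Item 5, Item 6 (k = 5).
Σσᵢ² = 2.79 + 2.56 + 1.12 + 2.82 + 1.06 = 10.35
σ²_total = 10.35 + 2 × 8.50 = 27.35
α (item deleted) = (5/4)·(1 − 10.35/27.35) = 0.777

α = 0.777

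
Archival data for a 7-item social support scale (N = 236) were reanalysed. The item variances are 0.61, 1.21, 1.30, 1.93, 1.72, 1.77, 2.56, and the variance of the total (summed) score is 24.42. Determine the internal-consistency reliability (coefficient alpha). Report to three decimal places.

α = 0.636

Σσᵢ² = 0.61 + 1.21 + 1.30 + 1.93 + 1.72 + 1.77 + 2.56 = 11.10
α = (k/(k−1))·(1 − Σσᵢ²/Var(T)) = (7/6)·(1 − 11.10/24.42) = 0.636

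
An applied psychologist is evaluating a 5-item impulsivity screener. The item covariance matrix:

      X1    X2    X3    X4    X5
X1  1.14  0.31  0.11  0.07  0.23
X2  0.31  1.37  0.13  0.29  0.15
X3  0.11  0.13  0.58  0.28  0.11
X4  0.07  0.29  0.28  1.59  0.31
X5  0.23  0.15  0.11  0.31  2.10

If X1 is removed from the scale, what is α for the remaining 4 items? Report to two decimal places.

α = 0.41

Remaining items: X2, X3, X4, X5 (k = 4).
sum of item variances = 1.37 + 0.58 + 1.59 + 2.10 = 5.64
Var(T) = 5.64 + 2 × 1.27 = 8.18
α (item deleted) = (4/3)·(1 − 5.64/8.18) = 0.41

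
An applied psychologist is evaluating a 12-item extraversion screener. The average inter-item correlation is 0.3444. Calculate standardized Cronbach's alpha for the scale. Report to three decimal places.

Standardized α = k·r̄ / (1 + (k−1)·r̄) = 12 × 0.3444 / (1 + 11 × 0.3444)
  = 4.1328 / 4.7884 = 0.863

α = 0.863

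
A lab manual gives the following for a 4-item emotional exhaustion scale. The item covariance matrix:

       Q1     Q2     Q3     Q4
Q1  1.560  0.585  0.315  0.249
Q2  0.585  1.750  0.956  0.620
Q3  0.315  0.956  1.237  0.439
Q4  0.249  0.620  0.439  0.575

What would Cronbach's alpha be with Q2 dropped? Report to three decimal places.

Remaining items: Q1, Q3, Q4 (k = 3).
ΣVar(i) = 1.560 + 1.237 + 0.575 = 3.372
Var(T) = 3.372 + 2 × 1.003 = 5.378
α (item deleted) = (3/2)·(1 − 3.372/5.378) = 0.560

α = 0.560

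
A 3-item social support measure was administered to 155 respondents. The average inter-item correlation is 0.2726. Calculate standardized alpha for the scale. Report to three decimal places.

α = 0.529

Standardized α = k·r̄ / (1 + (k−1)·r̄) = 3 × 0.2726 / (1 + 2 × 0.2726)
  = 0.8178 / 1.5452 = 0.529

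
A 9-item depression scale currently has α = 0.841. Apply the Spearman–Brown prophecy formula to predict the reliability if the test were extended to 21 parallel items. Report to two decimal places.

Length factor m = 21/9 = 2.3333
α' = m·α / (1 + (m−1)·α)
   = 21/9 × 0.841 / (1 + (21/9 − 1) × 0.841)
   = 1.9623 / 2.1213 = 0.93

predicted reliability = 0.93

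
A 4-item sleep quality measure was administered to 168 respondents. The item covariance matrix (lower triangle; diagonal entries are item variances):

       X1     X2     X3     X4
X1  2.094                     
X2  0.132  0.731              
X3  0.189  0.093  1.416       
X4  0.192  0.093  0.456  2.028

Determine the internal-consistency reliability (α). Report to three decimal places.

α = 0.359

ΣVar(i) = 2.094 + 0.731 + 1.416 + 2.028 = 6.269
Sum of off-diagonal covariances = 1.155
Var(T) = 6.269 + 2 × 1.155 = 8.579
α = (k/(k−1))·(1 − ΣVar(i)/Var(T)) = (4/3)·(1 − 6.269/8.579) = 0.359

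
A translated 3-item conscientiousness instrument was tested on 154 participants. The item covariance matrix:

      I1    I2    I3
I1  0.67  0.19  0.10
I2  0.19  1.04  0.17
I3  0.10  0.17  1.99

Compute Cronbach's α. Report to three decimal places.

α = 0.299

Σσ²ᵢ = 0.67 + 1.04 + 1.99 = 3.70
Sum of the distinct covariances = 0.46
total variance = 3.70 + 2 × 0.46 = 4.62
α = (k/(k−1))·(1 − Σσ²ᵢ/total variance) = (3/2)·(1 − 3.70/4.62) = 0.299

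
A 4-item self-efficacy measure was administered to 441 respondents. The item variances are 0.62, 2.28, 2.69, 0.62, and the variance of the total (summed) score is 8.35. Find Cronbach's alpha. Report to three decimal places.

Σσ²ᵢ = 0.62 + 2.28 + 2.69 + 0.62 = 6.21
α = (k/(k−1))·(1 − Σσ²ᵢ/total variance) = (4/3)·(1 − 6.21/8.35) = 0.342

α = 0.342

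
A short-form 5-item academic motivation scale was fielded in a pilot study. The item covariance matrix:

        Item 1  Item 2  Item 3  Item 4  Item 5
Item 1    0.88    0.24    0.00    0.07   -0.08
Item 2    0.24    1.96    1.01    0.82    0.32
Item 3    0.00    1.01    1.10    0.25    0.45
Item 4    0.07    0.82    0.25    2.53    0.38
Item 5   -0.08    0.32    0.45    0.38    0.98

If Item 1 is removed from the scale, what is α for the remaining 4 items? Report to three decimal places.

Remaining items: Item 2, Item 3, Item 4, Item 5 (k = 4).
Σσᵢ² = 1.96 + 1.10 + 2.53 + 0.98 = 6.57
Var(T) = 6.57 + 2 × 3.23 = 13.03
α (item deleted) = (4/3)·(1 − 6.57/13.03) = 0.661

α = 0.661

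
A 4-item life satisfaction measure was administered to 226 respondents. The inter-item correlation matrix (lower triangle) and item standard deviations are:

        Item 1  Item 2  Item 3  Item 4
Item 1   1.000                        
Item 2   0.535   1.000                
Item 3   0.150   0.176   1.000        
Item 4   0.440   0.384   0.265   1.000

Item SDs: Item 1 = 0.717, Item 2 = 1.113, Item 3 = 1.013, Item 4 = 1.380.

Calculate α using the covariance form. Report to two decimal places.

Σσ²ᵢ = 0.717² + 1.113² + 1.013² + 1.380² = 4.6834
Covariances σ_ij = r_ij · s_i · s_j:
  σ(Item 1,Item 2) = 0.535 × 0.717 × 1.113 = 0.4269
  σ(Item 1,Item 3) = 0.150 × 0.717 × 1.013 = 0.1089
  σ(Item 1,Item 4) = 0.440 × 0.717 × 1.380 = 0.4354
  σ(Item 2,Item 3) = 0.176 × 1.113 × 1.013 = 0.1984
  σ(Item 2,Item 4) = 0.384 × 1.113 × 1.380 = 0.5898
  σ(Item 3,Item 4) = 0.265 × 1.013 × 1.380 = 0.3705
σ²_T = Σσ²ᵢ + 2·Σσ_ij = 4.6834 + 2 × 2.1299 = 8.9432
α = (4/3)·(1 − 4.6834/8.9432) = 0.64

α = 0.64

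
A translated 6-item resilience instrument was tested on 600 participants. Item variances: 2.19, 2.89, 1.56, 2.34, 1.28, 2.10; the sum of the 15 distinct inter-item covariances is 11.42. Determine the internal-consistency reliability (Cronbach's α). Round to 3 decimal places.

α = 0.779

Σσᵢ² = 2.19 + 2.89 + 1.56 + 2.34 + 1.28 + 2.10 = 12.36
Sum of distinct covariances = 11.42
Var(T) = Σσᵢ² + 2·Σcov = 12.36 + 2 × 11.42 = 35.20
α = (6/5)·(1 − 12.36/35.20) = 0.779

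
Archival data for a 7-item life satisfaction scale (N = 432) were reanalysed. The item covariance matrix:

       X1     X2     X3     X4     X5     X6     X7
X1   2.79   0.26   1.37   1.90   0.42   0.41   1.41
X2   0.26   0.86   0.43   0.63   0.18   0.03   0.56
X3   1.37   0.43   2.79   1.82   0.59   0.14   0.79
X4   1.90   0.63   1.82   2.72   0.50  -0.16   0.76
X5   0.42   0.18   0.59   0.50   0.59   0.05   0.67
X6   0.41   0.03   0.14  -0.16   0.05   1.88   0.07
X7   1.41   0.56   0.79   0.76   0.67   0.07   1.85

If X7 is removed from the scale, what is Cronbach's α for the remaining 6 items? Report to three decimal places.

Remaining items: X1, X2, X3, X4, X5, X6 (k = 6).
Σσᵢ² = 2.79 + 0.86 + 2.79 + 2.72 + 0.59 + 1.88 = 11.63
σ²_T = 11.63 + 2 × 8.57 = 28.77
α (item deleted) = (6/5)·(1 − 11.63/28.77) = 0.715

α = 0.715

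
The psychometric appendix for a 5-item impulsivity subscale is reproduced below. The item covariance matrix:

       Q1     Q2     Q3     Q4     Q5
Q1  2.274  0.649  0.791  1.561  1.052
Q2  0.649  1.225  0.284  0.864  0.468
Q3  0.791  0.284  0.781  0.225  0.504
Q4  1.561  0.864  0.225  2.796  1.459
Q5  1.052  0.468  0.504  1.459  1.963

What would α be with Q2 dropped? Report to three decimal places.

Remaining items: Q1, Q3, Q4, Q5 (k = 4).
Σσᵢ² = 2.274 + 0.781 + 2.796 + 1.963 = 7.814
Var(T) = 7.814 + 2 × 5.592 = 18.998
α (item deleted) = (4/3)·(1 − 7.814/18.998) = 0.785

α = 0.785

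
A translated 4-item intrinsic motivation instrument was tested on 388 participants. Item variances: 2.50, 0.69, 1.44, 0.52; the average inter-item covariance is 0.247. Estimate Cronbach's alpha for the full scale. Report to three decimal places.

α = 0.487

Σσᵢ² = 2.50 + 0.69 + 1.44 + 0.52 = 5.15
Sum of the 6 distinct covariances = 6 × 0.247 = 1.482
Var(T) = Σσᵢ² + 2·Σcov = 5.15 + 2 × 1.482 = 8.114
α = (4/3)·(1 − 5.15/8.114) = 0.487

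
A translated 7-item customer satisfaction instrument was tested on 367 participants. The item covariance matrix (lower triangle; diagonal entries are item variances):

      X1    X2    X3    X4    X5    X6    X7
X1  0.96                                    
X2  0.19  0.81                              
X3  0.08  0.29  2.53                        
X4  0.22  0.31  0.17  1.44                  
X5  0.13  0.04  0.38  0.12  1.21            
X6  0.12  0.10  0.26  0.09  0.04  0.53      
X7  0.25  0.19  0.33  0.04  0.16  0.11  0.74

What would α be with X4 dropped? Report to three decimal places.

α = 0.529

Remaining items: X1, X2, X3, X5, X6, X7 (k = 6).
ΣVar(i) = 0.96 + 0.81 + 2.53 + 1.21 + 0.53 + 0.74 = 6.78
σ²_T = 6.78 + 2 × 2.67 = 12.12
α (item deleted) = (6/5)·(1 − 6.78/12.12) = 0.529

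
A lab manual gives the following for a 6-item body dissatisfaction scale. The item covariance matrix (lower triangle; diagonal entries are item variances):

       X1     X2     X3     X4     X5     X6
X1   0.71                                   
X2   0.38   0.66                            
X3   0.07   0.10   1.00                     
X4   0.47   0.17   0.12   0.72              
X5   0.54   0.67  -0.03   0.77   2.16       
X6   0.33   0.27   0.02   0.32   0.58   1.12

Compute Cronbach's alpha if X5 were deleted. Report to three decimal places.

Cronbach's alpha = 0.646

Remaining items: X1, X2, X3, X4, X6 (k = 5).
sum of item variances = 0.71 + 0.66 + 1.00 + 0.72 + 1.12 = 4.21
total variance = 4.21 + 2 × 2.25 = 8.71
α (item deleted) = (5/4)·(1 − 4.21/8.71) = 0.646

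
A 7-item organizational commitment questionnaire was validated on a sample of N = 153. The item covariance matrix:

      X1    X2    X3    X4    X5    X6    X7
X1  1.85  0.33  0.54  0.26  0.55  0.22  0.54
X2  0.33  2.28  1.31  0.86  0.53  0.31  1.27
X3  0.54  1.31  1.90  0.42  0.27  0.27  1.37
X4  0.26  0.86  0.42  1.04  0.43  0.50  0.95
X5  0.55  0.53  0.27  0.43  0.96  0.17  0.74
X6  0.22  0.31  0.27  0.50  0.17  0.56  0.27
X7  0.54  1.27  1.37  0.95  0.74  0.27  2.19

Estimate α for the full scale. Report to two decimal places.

Σσ²ᵢ = 1.85 + 2.28 + 1.90 + 1.04 + 0.96 + 0.56 + 2.19 = 10.78
Σ_{i<j} σ_ij = 12.11
Var(T) = 10.78 + 2 × 12.11 = 35.00
α = (k/(k−1))·(1 − Σσ²ᵢ/Var(T)) = (7/6)·(1 − 10.78/35.00) = 0.81

α = 0.81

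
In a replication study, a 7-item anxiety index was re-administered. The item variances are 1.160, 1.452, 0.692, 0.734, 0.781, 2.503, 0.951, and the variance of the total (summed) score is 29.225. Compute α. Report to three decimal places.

Σσ²ᵢ = 1.160 + 1.452 + 0.692 + 0.734 + 0.781 + 2.503 + 0.951 = 8.273
α = (k/(k−1))·(1 − Σσ²ᵢ/total variance) = (7/6)·(1 − 8.273/29.225) = 0.836

α = 0.836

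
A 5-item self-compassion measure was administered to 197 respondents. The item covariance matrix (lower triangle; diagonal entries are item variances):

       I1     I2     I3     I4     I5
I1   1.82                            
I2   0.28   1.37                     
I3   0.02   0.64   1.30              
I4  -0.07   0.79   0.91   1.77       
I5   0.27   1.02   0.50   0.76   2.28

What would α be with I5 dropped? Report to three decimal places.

α = 0.601

Remaining items: I1, I2, I3, I4 (k = 4).
sum of item variances = 1.82 + 1.37 + 1.30 + 1.77 = 6.26
Var(T) = 6.26 + 2 × 2.57 = 11.40
α (item deleted) = (4/3)·(1 − 6.26/11.40) = 0.601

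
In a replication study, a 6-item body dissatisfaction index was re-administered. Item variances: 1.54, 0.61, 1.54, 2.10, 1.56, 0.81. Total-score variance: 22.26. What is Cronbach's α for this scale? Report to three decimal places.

ΣVar(i) = 1.54 + 0.61 + 1.54 + 2.10 + 1.56 + 0.81 = 8.16
α = (k/(k−1))·(1 − ΣVar(i)/σ²_T) = (6/5)·(1 − 8.16/22.26) = 0.760

α = 0.760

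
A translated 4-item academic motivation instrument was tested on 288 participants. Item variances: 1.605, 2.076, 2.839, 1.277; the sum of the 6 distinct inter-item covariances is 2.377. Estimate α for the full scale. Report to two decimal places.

α = 0.51

sum of item variances = 1.605 + 2.076 + 2.839 + 1.277 = 7.797
Sum of distinct covariances = 2.377
σ²_T = sum of item variances + 2·Σcov = 7.797 + 2 × 2.377 = 12.551
α = (4/3)·(1 − 7.797/12.551) = 0.51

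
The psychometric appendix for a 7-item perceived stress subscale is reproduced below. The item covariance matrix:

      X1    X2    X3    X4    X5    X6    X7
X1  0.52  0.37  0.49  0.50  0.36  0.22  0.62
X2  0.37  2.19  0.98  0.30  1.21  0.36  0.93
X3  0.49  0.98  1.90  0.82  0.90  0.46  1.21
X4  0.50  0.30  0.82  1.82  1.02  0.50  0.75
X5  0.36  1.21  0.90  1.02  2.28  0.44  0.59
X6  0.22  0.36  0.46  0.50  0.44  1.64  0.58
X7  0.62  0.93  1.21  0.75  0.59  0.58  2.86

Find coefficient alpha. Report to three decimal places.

sum of item variances = 0.52 + 2.19 + 1.90 + 1.82 + 2.28 + 1.64 + 2.86 = 13.21
Σ_{i<j} σ_ij = 13.61
Var(T) = 13.21 + 2 × 13.61 = 40.43
α = (k/(k−1))·(1 − sum of item variances/Var(T)) = (7/6)·(1 − 13.21/40.43) = 0.785

coefficient alpha = 0.785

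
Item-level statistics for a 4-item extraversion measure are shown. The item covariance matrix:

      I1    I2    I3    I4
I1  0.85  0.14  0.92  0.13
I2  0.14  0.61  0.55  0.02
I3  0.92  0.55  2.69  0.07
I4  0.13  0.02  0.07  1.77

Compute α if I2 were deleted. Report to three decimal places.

α = 0.445

Remaining items: I1, I3, I4 (k = 3).
sum of item variances = 0.85 + 2.69 + 1.77 = 5.31
σ²_T = 5.31 + 2 × 1.12 = 7.55
α (item deleted) = (3/2)·(1 − 5.31/7.55) = 0.445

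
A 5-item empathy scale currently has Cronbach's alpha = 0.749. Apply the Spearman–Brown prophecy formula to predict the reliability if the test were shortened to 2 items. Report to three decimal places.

Length factor m = 2/5 = 0.4000
α' = m·α / (1 − (1−m)·α)
   = 2/5 × 0.749 / (1 − (1 − 2/5) × 0.749)
   = 0.2996 / 0.5506 = 0.544

predicted reliability = 0.544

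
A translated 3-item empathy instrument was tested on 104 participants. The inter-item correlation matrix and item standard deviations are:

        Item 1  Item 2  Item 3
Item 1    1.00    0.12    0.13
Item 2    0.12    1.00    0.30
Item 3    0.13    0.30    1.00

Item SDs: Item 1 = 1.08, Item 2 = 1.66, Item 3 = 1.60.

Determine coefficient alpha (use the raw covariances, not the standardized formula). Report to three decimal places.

Σσ²ᵢ = 1.08² + 1.66² + 1.60² = 6.4820
Covariances σ_ij = r_ij · s_i · s_j:
  σ(Item 1,Item 2) = 0.12 × 1.08 × 1.66 = 0.2151
  σ(Item 1,Item 3) = 0.13 × 1.08 × 1.60 = 0.2246
  σ(Item 2,Item 3) = 0.30 × 1.66 × 1.60 = 0.7968
σ²_T = Σσ²ᵢ + 2·Σσ_ij = 6.4820 + 2 × 1.2365 = 8.9550
α = (3/2)·(1 − 6.4820/8.9550) = 0.414

coefficient alpha = 0.414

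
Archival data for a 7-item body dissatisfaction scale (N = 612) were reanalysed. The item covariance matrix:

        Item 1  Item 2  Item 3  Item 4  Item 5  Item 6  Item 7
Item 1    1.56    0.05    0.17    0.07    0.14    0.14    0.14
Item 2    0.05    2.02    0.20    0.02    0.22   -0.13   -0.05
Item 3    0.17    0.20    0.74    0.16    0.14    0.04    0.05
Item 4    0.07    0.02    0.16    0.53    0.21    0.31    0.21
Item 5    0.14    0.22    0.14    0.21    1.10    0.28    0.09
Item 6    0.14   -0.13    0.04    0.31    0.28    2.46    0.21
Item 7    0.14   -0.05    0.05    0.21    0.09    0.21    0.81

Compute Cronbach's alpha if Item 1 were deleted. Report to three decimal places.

α = 0.406

Remaining items: Item 2, Item 3, Item 4, Item 5, Item 6, Item 7 (k = 6).
Σσ²ᵢ = 2.02 + 0.74 + 0.53 + 1.10 + 2.46 + 0.81 = 7.66
σ²_total = 7.66 + 2 × 1.96 = 11.58
α (item deleted) = (6/5)·(1 − 7.66/11.58) = 0.406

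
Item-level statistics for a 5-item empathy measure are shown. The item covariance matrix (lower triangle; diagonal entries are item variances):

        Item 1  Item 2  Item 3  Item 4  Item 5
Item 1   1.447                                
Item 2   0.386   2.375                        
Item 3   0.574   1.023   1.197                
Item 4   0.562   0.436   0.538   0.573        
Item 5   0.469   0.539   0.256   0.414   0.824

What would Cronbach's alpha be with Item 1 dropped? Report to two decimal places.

Remaining items: Item 2, Item 3, Item 4, Item 5 (k = 4).
Σσ²ᵢ = 2.375 + 1.197 + 0.573 + 0.824 = 4.969
total variance = 4.969 + 2 × 3.206 = 11.381
α (item deleted) = (4/3)·(1 − 4.969/11.381) = 0.75

Cronbach's alpha = 0.75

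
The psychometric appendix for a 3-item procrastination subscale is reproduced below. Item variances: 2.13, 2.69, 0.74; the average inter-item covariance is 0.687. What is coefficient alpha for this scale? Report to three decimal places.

α = 0.639

Σσᵢ² = 2.13 + 2.69 + 0.74 = 5.56
Sum of the 3 distinct covariances = 3 × 0.687 = 2.061
total variance = Σσᵢ² + 2·Σcov = 5.56 + 2 × 2.061 = 9.682
α = (3/2)·(1 − 5.56/9.682) = 0.639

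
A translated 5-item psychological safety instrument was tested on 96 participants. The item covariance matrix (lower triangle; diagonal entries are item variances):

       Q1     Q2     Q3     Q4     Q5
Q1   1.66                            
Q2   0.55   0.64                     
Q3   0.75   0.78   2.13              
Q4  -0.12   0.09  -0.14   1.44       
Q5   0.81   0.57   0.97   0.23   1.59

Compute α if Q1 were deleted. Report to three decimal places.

Remaining items: Q2, Q3, Q4, Q5 (k = 4).
sum of item variances = 0.64 + 2.13 + 1.44 + 1.59 = 5.80
σ²_T = 5.80 + 2 × 2.50 = 10.80
α (item deleted) = (4/3)·(1 − 5.80/10.80) = 0.617

α = 0.617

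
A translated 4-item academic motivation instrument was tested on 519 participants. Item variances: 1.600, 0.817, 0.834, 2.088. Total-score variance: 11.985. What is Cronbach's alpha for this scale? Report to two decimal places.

Cronbach's alpha = 0.74

Σσᵢ² = 1.600 + 0.817 + 0.834 + 2.088 = 5.339
α = (k/(k−1))·(1 − Σσᵢ²/σ²_T) = (4/3)·(1 − 5.339/11.985) = 0.74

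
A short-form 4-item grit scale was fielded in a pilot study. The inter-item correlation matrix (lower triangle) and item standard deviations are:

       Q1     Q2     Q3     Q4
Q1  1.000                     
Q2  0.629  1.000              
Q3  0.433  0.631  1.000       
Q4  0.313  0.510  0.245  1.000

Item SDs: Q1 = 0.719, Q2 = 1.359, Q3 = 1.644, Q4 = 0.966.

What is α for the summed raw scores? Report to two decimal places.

Σσ²ᵢ = 0.719² + 1.359² + 1.644² + 0.966² = 5.9997
Covariances σ_ij = r_ij · s_i · s_j:
  σ(Q1,Q2) = 0.629 × 0.719 × 1.359 = 0.6146
  σ(Q1,Q3) = 0.433 × 0.719 × 1.644 = 0.5118
  σ(Q1,Q4) = 0.313 × 0.719 × 0.966 = 0.2174
  σ(Q2,Q3) = 0.631 × 1.359 × 1.644 = 1.4098
  σ(Q2,Q4) = 0.510 × 1.359 × 0.966 = 0.6695
  σ(Q3,Q4) = 0.245 × 1.644 × 0.966 = 0.3891
σ²_T = Σσ²ᵢ + 2·Σσ_ij = 5.9997 + 2 × 3.8122 = 13.6241
α = (4/3)·(1 − 5.9997/13.6241) = 0.75

α = 0.75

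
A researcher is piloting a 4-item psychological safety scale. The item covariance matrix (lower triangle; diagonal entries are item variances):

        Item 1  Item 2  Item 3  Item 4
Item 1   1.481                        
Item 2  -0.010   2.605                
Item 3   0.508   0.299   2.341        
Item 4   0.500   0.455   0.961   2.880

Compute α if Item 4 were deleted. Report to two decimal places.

Remaining items: Item 1, Item 2, Item 3 (k = 3).
sum of item variances = 1.481 + 2.605 + 2.341 = 6.427
total variance = 6.427 + 2 × 0.797 = 8.021
α (item deleted) = (3/2)·(1 − 6.427/8.021) = 0.30

α = 0.30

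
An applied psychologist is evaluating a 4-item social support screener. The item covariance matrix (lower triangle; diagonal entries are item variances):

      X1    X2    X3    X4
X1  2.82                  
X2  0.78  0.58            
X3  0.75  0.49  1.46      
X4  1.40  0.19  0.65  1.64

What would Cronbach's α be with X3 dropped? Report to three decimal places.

Remaining items: X1, X2, X4 (k = 3).
sum of item variances = 2.82 + 0.58 + 1.64 = 5.04
σ²_total = 5.04 + 2 × 2.37 = 9.78
α (item deleted) = (3/2)·(1 − 5.04/9.78) = 0.727

Cronbach's α = 0.727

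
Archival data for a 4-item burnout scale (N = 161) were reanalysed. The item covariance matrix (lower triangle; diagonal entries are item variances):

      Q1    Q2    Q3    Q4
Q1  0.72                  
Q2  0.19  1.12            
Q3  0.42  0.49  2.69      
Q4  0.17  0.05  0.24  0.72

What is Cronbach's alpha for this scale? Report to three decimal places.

ΣVar(i) = 0.72 + 1.12 + 2.69 + 0.72 = 5.25
Sum of the distinct covariances = 1.56
σ²_T = 5.25 + 2 × 1.56 = 8.37
α = (k/(k−1))·(1 − ΣVar(i)/σ²_T) = (4/3)·(1 − 5.25/8.37) = 0.497

Cronbach's alpha = 0.497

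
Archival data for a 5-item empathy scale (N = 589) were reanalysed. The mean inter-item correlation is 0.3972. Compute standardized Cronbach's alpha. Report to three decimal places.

standardized Cronbach's alpha = 0.767

Standardized α = k·r̄ / (1 + (k−1)·r̄) = 5 × 0.3972 / (1 + 4 × 0.3972)
  = 1.9860 / 2.5888 = 0.767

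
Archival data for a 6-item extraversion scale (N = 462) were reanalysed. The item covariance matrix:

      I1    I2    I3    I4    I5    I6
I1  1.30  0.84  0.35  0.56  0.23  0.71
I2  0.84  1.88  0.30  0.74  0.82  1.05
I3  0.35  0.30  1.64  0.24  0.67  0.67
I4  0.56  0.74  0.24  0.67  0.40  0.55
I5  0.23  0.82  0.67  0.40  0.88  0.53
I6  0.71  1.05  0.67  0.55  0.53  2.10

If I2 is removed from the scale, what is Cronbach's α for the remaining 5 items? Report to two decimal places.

Remaining items: I1, I3, I4, I5, I6 (k = 5).
sum of item variances = 1.30 + 1.64 + 0.67 + 0.88 + 2.10 = 6.59
Var(T) = 6.59 + 2 × 4.91 = 16.41
α (item deleted) = (5/4)·(1 − 6.59/16.41) = 0.75

α = 0.75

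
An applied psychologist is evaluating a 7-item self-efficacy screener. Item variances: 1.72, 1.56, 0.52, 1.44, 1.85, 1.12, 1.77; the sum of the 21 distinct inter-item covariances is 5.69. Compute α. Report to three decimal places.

α = 0.622

ΣVar(i) = 1.72 + 1.56 + 0.52 + 1.44 + 1.85 + 1.12 + 1.77 = 9.98
Sum of distinct covariances = 5.69
σ²_total = ΣVar(i) + 2·Σcov = 9.98 + 2 × 5.69 = 21.36
α = (7/6)·(1 − 9.98/21.36) = 0.622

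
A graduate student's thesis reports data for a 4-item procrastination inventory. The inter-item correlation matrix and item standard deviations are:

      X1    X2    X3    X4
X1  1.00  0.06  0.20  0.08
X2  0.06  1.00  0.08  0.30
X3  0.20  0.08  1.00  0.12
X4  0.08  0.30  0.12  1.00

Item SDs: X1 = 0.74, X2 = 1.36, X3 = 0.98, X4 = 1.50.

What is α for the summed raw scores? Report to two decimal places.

Σσ²ᵢ = 0.74² + 1.36² + 0.98² + 1.50² = 5.6076
Covariances σ_ij = r_ij · s_i · s_j:
  σ(X1,X2) = 0.06 × 0.74 × 1.36 = 0.0604
  σ(X1,X3) = 0.20 × 0.74 × 0.98 = 0.1450
  σ(X1,X4) = 0.08 × 0.74 × 1.50 = 0.0888
  σ(X2,X3) = 0.08 × 1.36 × 0.98 = 0.1066
  σ(X2,X4) = 0.30 × 1.36 × 1.50 = 0.6120
  σ(X3,X4) = 0.12 × 0.98 × 1.50 = 0.1764
σ²_T = Σσ²ᵢ + 2·Σσ_ij = 5.6076 + 2 × 1.1892 = 7.9860
α = (4/3)·(1 − 5.6076/7.9860) = 0.40

α = 0.40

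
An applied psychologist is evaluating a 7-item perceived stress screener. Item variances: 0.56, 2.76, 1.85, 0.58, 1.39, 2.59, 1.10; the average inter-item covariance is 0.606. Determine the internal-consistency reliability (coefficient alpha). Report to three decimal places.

Σσᵢ² = 0.56 + 2.76 + 1.85 + 0.58 + 1.39 + 2.59 + 1.10 = 10.83
Sum of the 21 distinct covariances = 21 × 0.606 = 12.726
total variance = Σσᵢ² + 2·Σcov = 10.83 + 2 × 12.726 = 36.282
α = (7/6)·(1 − 10.83/36.282) = 0.818

α = 0.818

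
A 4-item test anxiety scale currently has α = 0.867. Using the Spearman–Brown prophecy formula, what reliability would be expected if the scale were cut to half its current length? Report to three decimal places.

predicted reliability = 0.765

Length factor m = 1/2
α' = m·α / (1 − (1−m)·α)
   = 1/2 × 0.867 / (1 − (1 − 1/2) × 0.867)
   = 0.4335 / 0.5665 = 0.765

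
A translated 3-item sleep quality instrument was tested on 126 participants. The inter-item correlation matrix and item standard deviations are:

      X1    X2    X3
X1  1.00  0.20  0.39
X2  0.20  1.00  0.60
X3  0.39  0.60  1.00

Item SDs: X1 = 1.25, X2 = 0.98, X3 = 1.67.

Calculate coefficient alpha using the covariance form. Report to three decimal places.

Σσ²ᵢ = 1.25² + 0.98² + 1.67² = 5.3118
Covariances σ_ij = r_ij · s_i · s_j:
  σ(X1,X2) = 0.20 × 1.25 × 0.98 = 0.2450
  σ(X1,X3) = 0.39 × 1.25 × 1.67 = 0.8141
  σ(X2,X3) = 0.60 × 0.98 × 1.67 = 0.9820
σ²_T = Σσ²ᵢ + 2·Σσ_ij = 5.3118 + 2 × 2.0411 = 9.3940
α = (3/2)·(1 − 5.3118/9.3940) = 0.652

α = 0.652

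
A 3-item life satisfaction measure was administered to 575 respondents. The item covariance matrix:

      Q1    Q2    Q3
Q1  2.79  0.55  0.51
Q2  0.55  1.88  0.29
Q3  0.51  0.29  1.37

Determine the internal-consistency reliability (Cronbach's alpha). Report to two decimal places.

sum of item variances = 2.79 + 1.88 + 1.37 = 6.04
Sum of off-diagonal covariances = 1.35
total variance = 6.04 + 2 × 1.35 = 8.74
α = (k/(k−1))·(1 − sum of item variances/total variance) = (3/2)·(1 − 6.04/8.74) = 0.46

α = 0.46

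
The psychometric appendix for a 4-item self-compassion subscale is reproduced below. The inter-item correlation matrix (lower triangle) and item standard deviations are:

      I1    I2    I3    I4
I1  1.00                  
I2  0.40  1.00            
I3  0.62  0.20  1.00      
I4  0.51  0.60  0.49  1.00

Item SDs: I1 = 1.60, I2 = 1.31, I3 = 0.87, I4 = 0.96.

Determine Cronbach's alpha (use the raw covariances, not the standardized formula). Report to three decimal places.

Cronbach's alpha = 0.754

Σσ²ᵢ = 1.60² + 1.31² + 0.87² + 0.96² = 5.9546
Covariances σ_ij = r_ij · s_i · s_j:
  σ(I1,I2) = 0.40 × 1.60 × 1.31 = 0.8384
  σ(I1,I3) = 0.62 × 1.60 × 0.87 = 0.8630
  σ(I1,I4) = 0.51 × 1.60 × 0.96 = 0.7834
  σ(I2,I3) = 0.20 × 1.31 × 0.87 = 0.2279
  σ(I2,I4) = 0.60 × 1.31 × 0.96 = 0.7546
  σ(I3,I4) = 0.49 × 0.87 × 0.96 = 0.4092
σ²_T = Σσ²ᵢ + 2·Σσ_ij = 5.9546 + 2 × 3.8765 = 13.7076
α = (4/3)·(1 − 5.9546/13.7076) = 0.754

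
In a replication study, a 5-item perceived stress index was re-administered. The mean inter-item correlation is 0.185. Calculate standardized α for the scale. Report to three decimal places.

standardized α = 0.532

Standardized α = k·r̄ / (1 + (k−1)·r̄) = 5 × 0.185 / (1 + 4 × 0.185)
  = 0.9250 / 1.7400 = 0.532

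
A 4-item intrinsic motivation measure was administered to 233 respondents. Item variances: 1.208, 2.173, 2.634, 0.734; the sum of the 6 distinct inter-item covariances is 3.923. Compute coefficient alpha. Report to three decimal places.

ΣVar(i) = 1.208 + 2.173 + 2.634 + 0.734 = 6.749
Sum of distinct covariances = 3.923
σ²_total = ΣVar(i) + 2·Σcov = 6.749 + 2 × 3.923 = 14.595
α = (4/3)·(1 − 6.749/14.595) = 0.717

coefficient alpha = 0.717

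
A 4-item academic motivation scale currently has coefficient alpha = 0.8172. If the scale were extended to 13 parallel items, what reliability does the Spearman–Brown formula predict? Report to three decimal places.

predicted reliability = 0.936

Length factor m = 13/4 = 3.2500
α' = m·α / (1 + (m−1)·α)
   = 13/4 × 0.8172 / (1 + (13/4 − 1) × 0.8172)
   = 2.6559 / 2.8387 = 0.936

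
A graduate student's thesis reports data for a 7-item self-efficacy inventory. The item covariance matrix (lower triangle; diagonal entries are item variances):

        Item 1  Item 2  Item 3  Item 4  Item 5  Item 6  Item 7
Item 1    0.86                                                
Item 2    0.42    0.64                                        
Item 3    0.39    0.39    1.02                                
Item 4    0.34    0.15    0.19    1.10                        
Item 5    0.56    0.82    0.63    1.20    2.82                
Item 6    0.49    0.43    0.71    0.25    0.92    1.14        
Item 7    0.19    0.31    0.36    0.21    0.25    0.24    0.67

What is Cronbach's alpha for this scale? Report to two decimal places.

α = 0.81

Σσ²ᵢ = 0.86 + 0.64 + 1.02 + 1.10 + 2.82 + 1.14 + 0.67 = 8.25
Sum of off-diagonal covariances = 9.45
σ²_total = 8.25 + 2 × 9.45 = 27.15
α = (k/(k−1))·(1 − Σσ²ᵢ/σ²_total) = (7/6)·(1 − 8.25/27.15) = 0.81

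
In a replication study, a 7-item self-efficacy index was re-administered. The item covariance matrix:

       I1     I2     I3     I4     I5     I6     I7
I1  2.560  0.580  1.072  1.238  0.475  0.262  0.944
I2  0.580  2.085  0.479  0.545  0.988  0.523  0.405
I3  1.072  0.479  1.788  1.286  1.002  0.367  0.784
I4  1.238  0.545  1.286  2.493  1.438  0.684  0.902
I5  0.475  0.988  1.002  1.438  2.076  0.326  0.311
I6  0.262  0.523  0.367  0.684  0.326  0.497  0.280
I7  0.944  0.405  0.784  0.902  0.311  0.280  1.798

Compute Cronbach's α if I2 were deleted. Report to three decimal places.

Remaining items: I1, I3, I4, I5, I6, I7 (k = 6).
Σσ²ᵢ = 2.560 + 1.788 + 2.493 + 2.076 + 0.497 + 1.798 = 11.212
Var(T) = 11.212 + 2 × 11.371 = 33.954
α (item deleted) = (6/5)·(1 − 11.212/33.954) = 0.804

α = 0.804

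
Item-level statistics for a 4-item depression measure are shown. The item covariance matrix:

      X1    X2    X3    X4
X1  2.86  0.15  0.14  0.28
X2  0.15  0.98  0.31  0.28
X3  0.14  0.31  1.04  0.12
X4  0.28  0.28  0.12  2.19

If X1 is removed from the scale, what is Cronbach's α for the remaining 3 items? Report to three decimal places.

Remaining items: X2, X3, X4 (k = 3).
Σσ²ᵢ = 0.98 + 1.04 + 2.19 = 4.21
σ²_total = 4.21 + 2 × 0.71 = 5.63
α (item deleted) = (3/2)·(1 − 4.21/5.63) = 0.378

α = 0.378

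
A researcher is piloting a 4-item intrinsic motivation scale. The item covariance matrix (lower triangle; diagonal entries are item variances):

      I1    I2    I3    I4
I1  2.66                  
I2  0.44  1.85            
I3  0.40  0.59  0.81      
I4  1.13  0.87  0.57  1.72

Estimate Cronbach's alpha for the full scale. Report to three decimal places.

α = 0.709

Σσᵢ² = 2.66 + 1.85 + 0.81 + 1.72 = 7.04
Σ_{i<j} σ_ij = 4.00
σ²_T = 7.04 + 2 × 4.00 = 15.04
α = (k/(k−1))·(1 − Σσᵢ²/σ²_T) = (4/3)·(1 − 7.04/15.04) = 0.709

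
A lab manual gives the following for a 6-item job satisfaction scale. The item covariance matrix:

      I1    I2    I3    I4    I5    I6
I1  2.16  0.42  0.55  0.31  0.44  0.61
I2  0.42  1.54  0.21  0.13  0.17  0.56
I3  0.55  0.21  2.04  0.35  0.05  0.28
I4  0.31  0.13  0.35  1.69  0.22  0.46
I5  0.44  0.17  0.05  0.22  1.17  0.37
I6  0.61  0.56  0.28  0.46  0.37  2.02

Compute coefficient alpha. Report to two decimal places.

α = 0.59

sum of item variances = 2.16 + 1.54 + 2.04 + 1.69 + 1.17 + 2.02 = 10.62
Sum of the distinct covariances = 5.13
σ²_total = 10.62 + 2 × 5.13 = 20.88
α = (k/(k−1))·(1 − sum of item variances/σ²_total) = (6/5)·(1 − 10.62/20.88) = 0.59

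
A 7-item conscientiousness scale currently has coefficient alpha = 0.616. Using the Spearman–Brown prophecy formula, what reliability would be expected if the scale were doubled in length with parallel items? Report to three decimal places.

Length factor m = 2
α' = m·α / (1 + (m−1)·α)
   = 2 × 0.616 / (1 + (2 − 1) × 0.616)
   = 1.2320 / 1.6160 = 0.762

predicted reliability = 0.762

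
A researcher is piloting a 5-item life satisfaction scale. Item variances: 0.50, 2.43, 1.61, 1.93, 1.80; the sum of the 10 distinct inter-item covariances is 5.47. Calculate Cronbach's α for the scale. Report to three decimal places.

α = 0.712

ΣVar(i) = 0.50 + 2.43 + 1.61 + 1.93 + 1.80 = 8.27
Sum of distinct covariances = 5.47
σ²_total = ΣVar(i) + 2·Σcov = 8.27 + 2 × 5.47 = 19.21
α = (5/4)·(1 − 8.27/19.21) = 0.712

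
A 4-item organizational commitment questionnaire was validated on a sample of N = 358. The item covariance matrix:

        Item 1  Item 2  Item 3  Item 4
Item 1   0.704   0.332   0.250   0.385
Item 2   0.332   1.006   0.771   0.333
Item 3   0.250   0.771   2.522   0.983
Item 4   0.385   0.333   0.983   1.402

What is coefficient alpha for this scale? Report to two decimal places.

ΣVar(i) = 0.704 + 1.006 + 2.522 + 1.402 = 5.634
Sum of the distinct covariances = 3.054
σ²_total = 5.634 + 2 × 3.054 = 11.742
α = (k/(k−1))·(1 − ΣVar(i)/σ²_total) = (4/3)·(1 − 5.634/11.742) = 0.69

coefficient alpha = 0.69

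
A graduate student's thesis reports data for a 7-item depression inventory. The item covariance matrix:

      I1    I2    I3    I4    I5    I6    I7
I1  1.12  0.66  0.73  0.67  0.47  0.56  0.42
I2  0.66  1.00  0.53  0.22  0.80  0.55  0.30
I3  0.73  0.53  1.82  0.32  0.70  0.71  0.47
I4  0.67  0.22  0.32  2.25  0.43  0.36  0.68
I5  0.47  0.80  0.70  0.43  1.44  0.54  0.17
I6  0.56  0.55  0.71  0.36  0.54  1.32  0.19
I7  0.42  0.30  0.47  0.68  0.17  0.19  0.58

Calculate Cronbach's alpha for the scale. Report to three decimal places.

Cronbach's alpha = 0.802

Σσᵢ² = 1.12 + 1.00 + 1.82 + 2.25 + 1.44 + 1.32 + 0.58 = 9.53
Sum of off-diagonal covariances = 10.48
σ²_T = 9.53 + 2 × 10.48 = 30.49
α = (k/(k−1))·(1 − Σσᵢ²/σ²_T) = (7/6)·(1 − 9.53/30.49) = 0.802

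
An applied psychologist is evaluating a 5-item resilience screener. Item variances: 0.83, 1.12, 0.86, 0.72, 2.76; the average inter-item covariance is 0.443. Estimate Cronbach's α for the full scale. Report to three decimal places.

ΣVar(i) = 0.83 + 1.12 + 0.86 + 0.72 + 2.76 = 6.29
Sum of the 10 distinct covariances = 10 × 0.443 = 4.430
Var(T) = ΣVar(i) + 2·Σcov = 6.29 + 2 × 4.430 = 15.150
α = (5/4)·(1 − 6.29/15.150) = 0.731

α = 0.731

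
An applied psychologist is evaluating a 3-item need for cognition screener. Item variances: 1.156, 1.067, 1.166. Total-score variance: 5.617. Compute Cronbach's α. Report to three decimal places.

α = 0.595

ΣVar(i) = 1.156 + 1.067 + 1.166 = 3.389
α = (k/(k−1))·(1 − ΣVar(i)/total variance) = (3/2)·(1 − 3.389/5.617) = 0.595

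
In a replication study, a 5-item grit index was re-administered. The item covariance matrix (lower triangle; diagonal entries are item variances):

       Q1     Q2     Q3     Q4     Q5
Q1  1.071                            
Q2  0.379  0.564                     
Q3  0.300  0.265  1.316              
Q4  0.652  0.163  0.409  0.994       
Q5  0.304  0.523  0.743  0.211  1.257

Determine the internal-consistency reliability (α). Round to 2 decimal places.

sum of item variances = 1.071 + 0.564 + 1.316 + 0.994 + 1.257 = 5.202
Σ_{i<j} σ_ij = 3.949
Var(T) = 5.202 + 2 × 3.949 = 13.100
α = (k/(k−1))·(1 − sum of item variances/Var(T)) = (5/4)·(1 − 5.202/13.100) = 0.75

α = 0.75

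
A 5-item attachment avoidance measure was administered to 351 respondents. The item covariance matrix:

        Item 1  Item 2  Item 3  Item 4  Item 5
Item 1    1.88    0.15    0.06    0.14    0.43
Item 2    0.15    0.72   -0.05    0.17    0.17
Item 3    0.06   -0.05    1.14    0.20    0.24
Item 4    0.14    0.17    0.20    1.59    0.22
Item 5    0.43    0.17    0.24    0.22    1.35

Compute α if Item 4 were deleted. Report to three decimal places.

α = 0.376

Remaining items: Item 1, Item 2, Item 3, Item 5 (k = 4).
Σσᵢ² = 1.88 + 0.72 + 1.14 + 1.35 = 5.09
Var(T) = 5.09 + 2 × 1.00 = 7.09
α (item deleted) = (4/3)·(1 − 5.09/7.09) = 0.376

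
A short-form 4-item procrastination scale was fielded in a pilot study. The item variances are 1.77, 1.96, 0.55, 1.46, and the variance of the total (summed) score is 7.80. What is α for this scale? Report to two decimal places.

α = 0.35

Σσᵢ² = 1.77 + 1.96 + 0.55 + 1.46 = 5.74
α = (k/(k−1))·(1 − Σσᵢ²/Var(T)) = (4/3)·(1 − 5.74/7.80) = 0.35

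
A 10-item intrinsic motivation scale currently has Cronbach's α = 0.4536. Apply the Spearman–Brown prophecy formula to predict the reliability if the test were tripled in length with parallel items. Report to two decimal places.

predicted reliability = 0.71

Length factor m = 3
α' = m·α / (1 + (m−1)·α)
   = 3 × 0.4536 / (1 + (3 − 1) × 0.4536)
   = 1.3608 / 1.9072 = 0.71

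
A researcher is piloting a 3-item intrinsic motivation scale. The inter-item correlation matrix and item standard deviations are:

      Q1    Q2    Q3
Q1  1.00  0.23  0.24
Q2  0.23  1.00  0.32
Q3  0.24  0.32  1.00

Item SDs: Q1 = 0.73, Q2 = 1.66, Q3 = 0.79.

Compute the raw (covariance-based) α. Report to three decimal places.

α = 0.449

Σσ²ᵢ = 0.73² + 1.66² + 0.79² = 3.9126
Covariances σ_ij = r_ij · s_i · s_j:
  σ(Q1,Q2) = 0.23 × 0.73 × 1.66 = 0.2787
  σ(Q1,Q3) = 0.24 × 0.73 × 0.79 = 0.1384
  σ(Q2,Q3) = 0.32 × 1.66 × 0.79 = 0.4196
σ²_T = Σσ²ᵢ + 2·Σσ_ij = 3.9126 + 2 × 0.8367 = 5.5860
α = (3/2)·(1 − 3.9126/5.5860) = 0.449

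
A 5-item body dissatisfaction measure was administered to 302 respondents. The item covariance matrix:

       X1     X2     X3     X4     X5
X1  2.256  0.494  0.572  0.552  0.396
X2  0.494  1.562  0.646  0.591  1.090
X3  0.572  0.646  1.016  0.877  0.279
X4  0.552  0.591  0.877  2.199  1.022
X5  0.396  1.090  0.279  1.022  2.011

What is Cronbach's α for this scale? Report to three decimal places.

ΣVar(i) = 2.256 + 1.562 + 1.016 + 2.199 + 2.011 = 9.044
Sum of the distinct covariances = 6.519
total variance = 9.044 + 2 × 6.519 = 22.082
α = (k/(k−1))·(1 − ΣVar(i)/total variance) = (5/4)·(1 − 9.044/22.082) = 0.738

α = 0.738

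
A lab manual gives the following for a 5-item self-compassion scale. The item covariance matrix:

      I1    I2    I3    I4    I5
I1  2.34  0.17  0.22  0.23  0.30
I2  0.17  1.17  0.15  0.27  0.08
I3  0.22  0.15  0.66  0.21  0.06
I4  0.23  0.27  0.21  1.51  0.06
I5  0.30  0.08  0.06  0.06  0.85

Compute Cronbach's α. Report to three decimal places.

Cronbach's α = 0.436

Σσᵢ² = 2.34 + 1.17 + 0.66 + 1.51 + 0.85 = 6.53
Sum of off-diagonal covariances = 1.75
total variance = 6.53 + 2 × 1.75 = 10.03
α = (k/(k−1))·(1 − Σσᵢ²/total variance) = (5/4)·(1 − 6.53/10.03) = 0.436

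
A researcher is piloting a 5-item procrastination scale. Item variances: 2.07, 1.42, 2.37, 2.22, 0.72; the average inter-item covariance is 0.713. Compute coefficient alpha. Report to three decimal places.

Σσᵢ² = 2.07 + 1.42 + 2.37 + 2.22 + 0.72 = 8.80
Sum of the 10 distinct covariances = 10 × 0.713 = 7.130
total variance = Σσᵢ² + 2·Σcov = 8.80 + 2 × 7.130 = 23.060
α = (5/4)·(1 − 8.80/23.060) = 0.773

α = 0.773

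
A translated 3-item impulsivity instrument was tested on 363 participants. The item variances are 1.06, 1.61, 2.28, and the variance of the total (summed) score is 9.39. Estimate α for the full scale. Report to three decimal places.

Σσ²ᵢ = 1.06 + 1.61 + 2.28 = 4.95
α = (k/(k−1))·(1 − Σσ²ᵢ/σ²_T) = (3/2)·(1 − 4.95/9.39) = 0.709

α = 0.709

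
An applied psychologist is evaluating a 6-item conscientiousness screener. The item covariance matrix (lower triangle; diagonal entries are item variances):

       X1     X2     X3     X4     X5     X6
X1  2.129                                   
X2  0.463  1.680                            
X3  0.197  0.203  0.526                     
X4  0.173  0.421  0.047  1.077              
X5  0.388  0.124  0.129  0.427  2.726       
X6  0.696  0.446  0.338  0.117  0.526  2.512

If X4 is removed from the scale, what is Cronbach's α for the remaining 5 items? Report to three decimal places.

Remaining items: X1, X2, X3, X5, X6 (k = 5).
ΣVar(i) = 2.129 + 1.680 + 0.526 + 2.726 + 2.512 = 9.573
Var(T) = 9.573 + 2 × 3.510 = 16.593
α (item deleted) = (5/4)·(1 − 9.573/16.593) = 0.529

Cronbach's α = 0.529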